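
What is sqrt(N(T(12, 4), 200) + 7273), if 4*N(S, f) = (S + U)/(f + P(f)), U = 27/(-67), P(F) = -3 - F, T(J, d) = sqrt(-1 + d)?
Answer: sqrt(1175351319 - 13467*sqrt(3))/402 ≈ 85.281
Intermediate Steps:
U = -27/67 (U = 27*(-1/67) = -27/67 ≈ -0.40299)
N(S, f) = 9/268 - S/12 (N(S, f) = ((S - 27/67)/(f + (-3 - f)))/4 = ((-27/67 + S)/(-3))/4 = ((-27/67 + S)*(-1/3))/4 = (9/67 - S/3)/4 = 9/268 - S/12)
sqrt(N(T(12, 4), 200) + 7273) = sqrt((9/268 - sqrt(-1 + 4)/12) + 7273) = sqrt((9/268 - sqrt(3)/12) + 7273) = sqrt(1949173/268 - sqrt(3)/12)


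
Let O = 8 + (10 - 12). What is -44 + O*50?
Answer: 256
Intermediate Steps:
O = 6 (O = 8 - 2 = 6)
-44 + O*50 = -44 + 6*50 = -44 + 300 = 256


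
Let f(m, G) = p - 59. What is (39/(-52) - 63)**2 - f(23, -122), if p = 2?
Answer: 65937/16 ≈ 4121.1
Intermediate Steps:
f(m, G) = -57 (f(m, G) = 2 - 59 = -57)
(39/(-52) - 63)**2 - f(23, -122) = (39/(-52) - 63)**2 - 1*(-57) = (39*(-1/52) - 63)**2 + 57 = (-3/4 - 63)**2 + 57 = (-255/4)**2 + 57 = 65025/16 + 57 = 65937/16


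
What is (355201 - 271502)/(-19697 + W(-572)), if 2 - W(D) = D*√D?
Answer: -126803985/44234021 - 7365512*I*√143/44234021 ≈ -2.8667 - 1.9912*I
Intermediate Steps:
W(D) = 2 - D^(3/2) (W(D) = 2 - D*√D = 2 - D^(3/2))
(355201 - 271502)/(-19697 + W(-572)) = (355201 - 271502)/(-19697 + (2 - (-572)^(3/2))) = 83699/(-19697 + (2 - (-1144)*I*√143)) = 83699/(-19697 + (2 + 1144*I*√143)) = 83699/(-19695 + 1144*I*√143)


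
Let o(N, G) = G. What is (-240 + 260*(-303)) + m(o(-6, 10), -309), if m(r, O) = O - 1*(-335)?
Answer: -78994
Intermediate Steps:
m(r, O) = 335 + O (m(r, O) = O + 335 = 335 + O)
(-240 + 260*(-303)) + m(o(-6, 10), -309) = (-240 + 260*(-303)) + (335 - 309) = (-240 - 78780) + 26 = -79020 + 26 = -78994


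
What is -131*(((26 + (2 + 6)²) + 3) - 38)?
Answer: -7205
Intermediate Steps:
-131*(((26 + (2 + 6)²) + 3) - 38) = -131*(((26 + 8²) + 3) - 38) = -131*(((26 + 64) + 3) - 38) = -131*((90 + 3) - 38) = -131*(93 - 38) = -131*55 = -1*7205 = -7205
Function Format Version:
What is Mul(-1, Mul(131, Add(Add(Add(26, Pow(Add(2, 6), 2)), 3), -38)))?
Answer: -7205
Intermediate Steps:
Mul(-1, Mul(131, Add(Add(Add(26, Pow(Add(2, 6), 2)), 3), -38))) = Mul(-1, Mul(131, Add(Add(Add(26, Pow(8, 2)), 3), -38))) = Mul(-1, Mul(131, Add(Add(Add(26, 64), 3), -38))) = Mul(-1, Mul(131, Add(Add(90, 3), -38))) = Mul(-1, Mul(131, Add(93, -38))) = Mul(-1, Mul(131, 55)) = Mul(-1, 7205) = -7205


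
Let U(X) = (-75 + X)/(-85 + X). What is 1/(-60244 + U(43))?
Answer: -21/1265108 ≈ -1.6599e-5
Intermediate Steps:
U(X) = (-75 + X)/(-85 + X)
1/(-60244 + U(43)) = 1/(-60244 + (-75 + 43)/(-85 + 43)) = 1/(-60244 - 32/(-42)) = 1/(-60244 - 1/42*(-32)) = 1/(-60244 + 16/21) = 1/(-1265108/21) = -21/1265108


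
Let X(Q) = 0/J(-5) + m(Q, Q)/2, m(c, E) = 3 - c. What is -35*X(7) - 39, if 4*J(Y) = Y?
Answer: 31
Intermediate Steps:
J(Y) = Y/4
X(Q) = 3/2 - Q/2 (X(Q) = 0/(((¼)*(-5))) + (3 - Q)/2 = 0/(-5/4) + (3 - Q)*(½) = 0*(-⅘) + (3/2 - Q/2) = 0 + (3/2 - Q/2) = 3/2 - Q/2)
-35*X(7) - 39 = -35*(3/2 - ½*7) - 39 = -35*(3/2 - 7/2) - 39 = -35*(-2) - 39 = 70 - 39 = 31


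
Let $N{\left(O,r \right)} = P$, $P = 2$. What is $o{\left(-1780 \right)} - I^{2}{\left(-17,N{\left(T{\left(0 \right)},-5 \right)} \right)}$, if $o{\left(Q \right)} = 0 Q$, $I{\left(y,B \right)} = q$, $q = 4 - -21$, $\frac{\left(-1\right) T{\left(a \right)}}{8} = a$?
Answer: $-625$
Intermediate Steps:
$T{\left(a \right)} = - 8 a$
$q = 25$ ($q = 4 + 21 = 25$)
$N{\left(O,r \right)} = 2$
$I{\left(y,B \right)} = 25$
$o{\left(Q \right)} = 0$
$o{\left(-1780 \right)} - I^{2}{\left(-17,N{\left(T{\left(0 \right)},-5 \right)} \right)} = 0 - 25^{2} = 0 - 625 = -625$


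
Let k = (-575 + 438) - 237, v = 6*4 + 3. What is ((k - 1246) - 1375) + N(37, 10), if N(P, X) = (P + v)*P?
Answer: -627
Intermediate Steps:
v = 27 (v = 24 + 3 = 27)
k = -374 (k = -137 - 237 = -374)
N(P, X) = P*(27 + P) (N(P, X) = (P + 27)*P = (27 + P)*P = P*(27 + P))
((k - 1246) - 1375) + N(37, 10) = ((-374 - 1246) - 1375) + 37*(27 + 37) = (-1620 - 1375) + 37*64 = -2995 + 2368 = -627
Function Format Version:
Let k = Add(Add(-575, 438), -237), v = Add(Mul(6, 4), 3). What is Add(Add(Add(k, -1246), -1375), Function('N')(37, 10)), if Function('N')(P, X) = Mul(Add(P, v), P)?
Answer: -627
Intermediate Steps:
v = 27 (v = Add(24, 3) = 27)
k = -374 (k = Add(-137, -237) = -374)
Function('N')(P, X) = Mul(P, Add(27, P)) (Function('N')(P, X) = Mul(Add(P, 27), P) = Mul(Add(27, P), P) = Mul(P, Add(27, P)))
Add(Add(Add(k, -1246), -1375), Function('N')(37, 10)) = Add(Add(Add(-374, -1246), -1375), Mul(37, Add(27, 37))) = Add(Add(-1620, -1375), Mul(37, 64)) = Add(-2995, 2368) = -627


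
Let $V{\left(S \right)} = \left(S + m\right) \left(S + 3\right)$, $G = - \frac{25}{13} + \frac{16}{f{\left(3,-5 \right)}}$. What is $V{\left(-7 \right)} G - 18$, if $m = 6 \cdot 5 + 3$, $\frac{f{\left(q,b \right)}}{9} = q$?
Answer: $\frac{3250}{27} \approx 120.37$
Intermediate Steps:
$f{\left(q,b \right)} = 9 q$
$m = 33$ ($m = 30 + 3 = 33$)
$G = - \frac{467}{351}$ ($G = - \frac{25}{13} + \frac{16}{9 \cdot 3} = \left(-25\right) \frac{1}{13} + \frac{16}{27} = - \frac{25}{13} + 16 \cdot \frac{1}{27} = - \frac{25}{13} + \frac{16}{27} = - \frac{467}{351} \approx -1.3305$)
$V{\left(S \right)} = \left(3 + S\right) \left(33 + S\right)$ ($V{\left(S \right)} = \left(S + 33\right) \left(S + 3\right) = \left(33 + S\right) \left(3 + S\right) = \left(3 + S\right) \left(33 + S\right)$)
$V{\left(-7 \right)} G - 18 = \left(99 + \left(-7\right)^{2} + 36 \left(-7\right)\right) \left(- \frac{467}{351}\right) - 18 = \left(99 + 49 - 252\right) \left(- \frac{467}{351}\right) - 18 = \left(-104\right) \left(- \frac{467}{351}\right) - 18 = \frac{3736}{27} - 18 = \frac{3250}{27}$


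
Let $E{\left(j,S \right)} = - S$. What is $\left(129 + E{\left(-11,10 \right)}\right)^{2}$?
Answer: $14161$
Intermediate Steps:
$\left(129 + E{\left(-11,10 \right)}\right)^{2} = \left(129 - 10\right)^{2} = 119^{2} = 14161$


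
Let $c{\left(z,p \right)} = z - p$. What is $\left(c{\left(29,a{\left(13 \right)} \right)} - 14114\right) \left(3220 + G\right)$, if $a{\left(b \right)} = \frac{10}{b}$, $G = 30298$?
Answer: $- \frac{6137648570}{13} \approx -4.7213 \cdot 10^{8}$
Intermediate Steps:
$\left(c{\left(29,a{\left(13 \right)} \right)} - 14114\right) \left(3220 + G\right) = \left(\left(29 - \frac{10}{13}\right) - 14114\right) \left(3220 + 30298\right) = \left(\left(29 - 10 \cdot \frac{1}{13}\right) - 14114\right) 33518 = \left(\left(29 - \frac{10}{13}\right) - 14114\right) 33518 = \left(\frac{367}{13} - 14114\right) 33518 = \left(- \frac{183115}{13}\right) 33518 = - \frac{6137648570}{13}$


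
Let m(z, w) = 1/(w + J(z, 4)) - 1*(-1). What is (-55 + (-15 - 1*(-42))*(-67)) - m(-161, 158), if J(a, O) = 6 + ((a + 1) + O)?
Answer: -14921/8 ≈ -1865.1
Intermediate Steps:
J(a, O) = 7 + O + a (J(a, O) = 6 + ((1 + a) + O) = 6 + (1 + O + a) = 7 + O + a)
m(z, w) = 1 + 1/(11 + w + z) (m(z, w) = 1/(w + (7 + 4 + z)) - 1*(-1) = 1/(w + (11 + z)) + 1 = 1/(11 + w + z) + 1 = 1 + 1/(11 + w + z))
(-55 + (-15 - 1*(-42))*(-67)) - m(-161, 158) = (-55 + (-15 - 1*(-42))*(-67)) - (12 + 158 - 161)/(11 + 158 - 161) = (-55 + (-15 + 42)*(-67)) - 9/8 = (-55 + 27*(-67)) - 9/8 = (-55 - 1809) - 1*9/8 = -1864 - 9/8 = -14921/8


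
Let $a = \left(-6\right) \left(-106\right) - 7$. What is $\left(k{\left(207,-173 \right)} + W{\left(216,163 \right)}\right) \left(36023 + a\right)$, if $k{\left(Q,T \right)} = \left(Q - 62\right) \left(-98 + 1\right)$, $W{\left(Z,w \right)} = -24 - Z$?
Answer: $-524306860$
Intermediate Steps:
$a = 629$ ($a = 636 - 7 = 629$)
$k{\left(Q,T \right)} = 6014 - 97 Q$ ($k{\left(Q,T \right)} = \left(-62 + Q\right) \left(-97\right) = 6014 - 97 Q$)
$\left(k{\left(207,-173 \right)} + W{\left(216,163 \right)}\right) \left(36023 + a\right) = \left(\left(6014 - 20079\right) - 240\right) \left(36023 + 629\right) = \left(\left(6014 - 20079\right) - 240\right) 36652 = \left(-14065 - 240\right) 36652 = \left(-14305\right) 36652 = -524306860$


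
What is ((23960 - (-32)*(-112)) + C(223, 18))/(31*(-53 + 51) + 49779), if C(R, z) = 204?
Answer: 20580/49717 ≈ 0.41394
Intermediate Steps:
((23960 - (-32)*(-112)) + C(223, 18))/(31*(-53 + 51) + 49779) = ((23960 - (-32)*(-112)) + 204)/(31*(-53 + 51) + 49779) = ((23960 - 1*3584) + 204)/(31*(-2) + 49779) = ((23960 - 3584) + 204)/(-62 + 49779) = (20376 + 204)/49717 = 20580*(1/49717) = 20580/49717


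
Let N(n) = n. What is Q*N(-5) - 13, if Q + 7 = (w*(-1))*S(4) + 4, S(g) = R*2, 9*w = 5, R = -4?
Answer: -182/9 ≈ -20.222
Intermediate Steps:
w = 5/9 (w = (1/9)*5 = 5/9 ≈ 0.55556)
S(g) = -8 (S(g) = -4*2 = -8)
Q = 13/9 (Q = -7 + (((5/9)*(-1))*(-8) + 4) = -7 + (-5/9*(-8) + 4) = -7 + (40/9 + 4) = -7 + 76/9 = 13/9 ≈ 1.4444)
Q*N(-5) - 13 = (13/9)*(-5) - 13 = -65/9 - 13 = -182/9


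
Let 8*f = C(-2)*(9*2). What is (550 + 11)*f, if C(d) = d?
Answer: -5049/2 ≈ -2524.5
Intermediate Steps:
f = -9/2 (f = (-18*2)/8 = (-2*18)/8 = (1/8)*(-36) = -9/2 ≈ -4.5000)
(550 + 11)*f = (550 + 11)*(-9/2) = 561*(-9/2) = -5049/2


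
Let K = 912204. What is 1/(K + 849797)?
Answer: 1/1762001 ≈ 5.6754e-7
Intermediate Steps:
1/(K + 849797) = 1/(912204 + 849797) = 1/1762001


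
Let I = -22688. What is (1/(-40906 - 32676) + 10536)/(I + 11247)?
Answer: -775259951/841851662 ≈ -0.92090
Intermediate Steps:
(1/(-40906 - 32676) + 10536)/(I + 11247) = (1/(-40906 - 32676) + 10536)/(-22688 + 11247) = (1/(-73582) + 10536)/(-11441) = (-1/73582 + 10536)*(-1/11441) = (775259951/73582)*(-1/11441) = -775259951/841851662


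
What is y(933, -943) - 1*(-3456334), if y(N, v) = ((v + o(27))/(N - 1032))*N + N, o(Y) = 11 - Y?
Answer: 114388060/33 ≈ 3.4663e+6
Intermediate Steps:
y(N, v) = N + N*(-16 + v)/(-1032 + N) (y(N, v) = ((v + (11 - 1*27))/(N - 1032))*N + N = ((v + (11 - 27))/(-1032 + N))*N + N = ((v - 16)/(-1032 + N))*N + N = ((-16 + v)/(-1032 + N))*N + N = N*(-16 + v)/(-1032 + N) + N = N + N*(-16 + v)/(-1032 + N))
y(933, -943) - 1*(-3456334) = 933*(-1048 + 933 - 943)/(-1032 + 933) - 1*(-3456334) = 933*(-1058)/(-99) + 3456334 = 933*(-1/99)*(-1058) + 3456334 = 329038/33 + 3456334 = 114388060/33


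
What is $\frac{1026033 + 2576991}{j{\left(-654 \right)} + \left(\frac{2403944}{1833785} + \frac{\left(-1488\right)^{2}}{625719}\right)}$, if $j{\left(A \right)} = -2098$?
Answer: $- \frac{229679592214557720}{133430684374883} \approx -1721.3$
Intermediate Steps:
$\frac{1026033 + 2576991}{j{\left(-654 \right)} + \left(\frac{2403944}{1833785} + \frac{\left(-1488\right)^{2}}{625719}\right)} = \frac{1026033 + 2576991}{-2098 + \left(\frac{2403944}{1833785} + \frac{\left(-1488\right)^{2}}{625719}\right)} = \frac{3603024}{-2098 + \left(2403944 \cdot \frac{1}{1833785} + 2214144 \cdot \frac{1}{625719}\right)} = \frac{3603024}{-2098 + \left(\frac{2403944}{1833785} + \frac{738048}{208573}\right)} = \frac{3603024}{-2098 + \frac{1854819163592}{382478038805}} = \frac{3603024}{- \frac{800584106249298}{382478038805}} = 3603024 \left(- \frac{382478038805}{800584106249298}\right) = - \frac{229679592214557720}{133430684374883}$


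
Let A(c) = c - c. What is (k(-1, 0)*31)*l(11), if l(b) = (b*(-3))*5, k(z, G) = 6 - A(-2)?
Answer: -30690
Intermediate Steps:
A(c) = 0
k(z, G) = 6 (k(z, G) = 6 - 1*0 = 6 + 0 = 6)
l(b) = -15*b (l(b) = -3*b*5 = -15*b)
(k(-1, 0)*31)*l(11) = (6*31)*(-15*11) = 186*(-165) = -30690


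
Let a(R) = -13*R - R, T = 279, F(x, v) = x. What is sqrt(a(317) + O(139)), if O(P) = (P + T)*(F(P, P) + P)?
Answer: sqrt(111766) ≈ 334.31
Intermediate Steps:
O(P) = 2*P*(279 + P) (O(P) = (P + 279)*(P + P) = (279 + P)*(2*P) = 2*P*(279 + P))
a(R) = -14*R
sqrt(a(317) + O(139)) = sqrt(-14*317 + 2*139*(279 + 139)) = sqrt(-4438 + 2*139*418) = sqrt(-4438 + 116204) = sqrt(111766)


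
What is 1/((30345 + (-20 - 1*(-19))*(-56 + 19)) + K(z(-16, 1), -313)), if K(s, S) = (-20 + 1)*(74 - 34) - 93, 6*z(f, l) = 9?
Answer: 1/29529 ≈ 3.3865e-5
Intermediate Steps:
z(f, l) = 3/2 (z(f, l) = (1/6)*9 = 3/2)
K(s, S) = -853 (K(s, S) = -19*40 - 93 = -760 - 93 = -853)
1/((30345 + (-20 - 1*(-19))*(-56 + 19)) + K(z(-16, 1), -313)) = 1/((30345 + (-20 - 1*(-19))*(-56 + 19)) - 853) = 1/((30345 + (-20 + 19)*(-37)) - 853) = 1/((30345 - 1*(-37)) - 853) = 1/((30345 + 37) - 853) = 1/(30382 - 853) = 1/29529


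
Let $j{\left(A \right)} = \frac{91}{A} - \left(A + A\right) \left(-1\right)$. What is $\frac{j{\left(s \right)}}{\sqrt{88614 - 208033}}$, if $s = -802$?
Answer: $\frac{1286499 i \sqrt{119419}}{95774038} \approx 4.6419 i$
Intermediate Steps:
$j{\left(A \right)} = 2 A + \frac{91}{A}$ ($j{\left(A \right)} = \frac{91}{A} - 2 A \left(-1\right) = \frac{91}{A} - - 2 A = \frac{91}{A} + 2 A = 2 A + \frac{91}{A}$)
$\frac{j{\left(s \right)}}{\sqrt{88614 - 208033}} = \frac{2 \left(-802\right) + \frac{91}{-802}}{\sqrt{88614 - 208033}} = \frac{-1604 + 91 \left(- \frac{1}{802}\right)}{\sqrt{-119419}} = \frac{-1604 - \frac{91}{802}}{i \sqrt{119419}} = - \frac{1286499 \left(- \frac{i \sqrt{119419}}{119419}\right)}{802} = \frac{1286499 i \sqrt{119419}}{95774038}$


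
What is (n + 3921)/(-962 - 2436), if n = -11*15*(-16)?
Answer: -6561/3398 ≈ -1.9308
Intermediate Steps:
n = 2640 (n = -165*(-16) = 2640)
(n + 3921)/(-962 - 2436) = (2640 + 3921)/(-962 - 2436) = 6561/(-3398) = 6561*(-1/3398) = -6561/3398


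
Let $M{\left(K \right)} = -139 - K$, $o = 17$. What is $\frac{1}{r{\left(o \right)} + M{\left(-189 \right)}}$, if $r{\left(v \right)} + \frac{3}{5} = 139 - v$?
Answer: $\frac{5}{857} \approx 0.0058343$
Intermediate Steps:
$r{\left(v \right)} = \frac{692}{5} - v$ ($r{\left(v \right)} = - \frac{3}{5} - \left(-139 + v\right) = \frac{692}{5} - v$)
$\frac{1}{r{\left(o \right)} + M{\left(-189 \right)}} = \frac{1}{\left(\frac{692}{5} - 17\right) - -50} = \frac{1}{\left(\frac{692}{5} - 17\right) + \left(-139 + 189\right)} = \frac{1}{\frac{607}{5} + 50} = \frac{1}{\frac{857}{5}} = \frac{5}{857}$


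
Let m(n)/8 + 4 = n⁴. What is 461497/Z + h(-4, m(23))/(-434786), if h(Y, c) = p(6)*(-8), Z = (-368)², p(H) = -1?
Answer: 100325675625/29440229632 ≈ 3.4078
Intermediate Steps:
m(n) = -32 + 8*n⁴
Z = 135424
h(Y, c) = 8 (h(Y, c) = -1*(-8) = 8)
461497/Z + h(-4, m(23))/(-434786) = 461497/135424 + 8/(-434786) = 461497*(1/135424) + 8*(-1/434786) = 461497/135424 - 4/217393 = 100325675625/29440229632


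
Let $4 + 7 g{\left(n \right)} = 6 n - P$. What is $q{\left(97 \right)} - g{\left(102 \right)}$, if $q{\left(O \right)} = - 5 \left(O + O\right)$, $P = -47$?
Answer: $- \frac{7445}{7} \approx -1063.6$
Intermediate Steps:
$q{\left(O \right)} = - 10 O$ ($q{\left(O \right)} = - 5 \cdot 2 O = - 10 O$)
$g{\left(n \right)} = \frac{43}{7} + \frac{6 n}{7}$ ($g{\left(n \right)} = - \frac{4}{7} + \frac{6 n - -47}{7} = - \frac{4}{7} + \frac{6 n + 47}{7} = - \frac{4}{7} + \frac{47 + 6 n}{7} = - \frac{4}{7} + \left(\frac{47}{7} + \frac{6 n}{7}\right) = \frac{43}{7} + \frac{6 n}{7}$)
$q{\left(97 \right)} - g{\left(102 \right)} = \left(-10\right) 97 - \left(\frac{43}{7} + \frac{6}{7} \cdot 102\right) = -970 - \left(\frac{43}{7} + \frac{612}{7}\right) = -970 - \frac{655}{7} = - \frac{7445}{7}$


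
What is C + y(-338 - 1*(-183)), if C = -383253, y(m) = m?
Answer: -383408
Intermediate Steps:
C + y(-338 - 1*(-183)) = -383253 + (-338 - 1*(-183)) = -383253 + (-338 + 183) = -383253 - 155 = -383408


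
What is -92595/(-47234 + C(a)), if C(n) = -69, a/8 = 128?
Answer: 92595/47303 ≈ 1.9575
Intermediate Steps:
a = 1024 (a = 8*128 = 1024)
-92595/(-47234 + C(a)) = -92595/(-47234 - 69) = -92595/(-47303) = -92595*(-1/47303) = 92595/47303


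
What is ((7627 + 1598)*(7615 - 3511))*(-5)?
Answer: -189297000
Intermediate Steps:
((7627 + 1598)*(7615 - 3511))*(-5) = (9225*4104)*(-5) = 37859400*(-5) = -189297000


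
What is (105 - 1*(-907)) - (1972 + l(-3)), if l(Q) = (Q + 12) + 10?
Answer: -979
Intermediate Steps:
l(Q) = 22 + Q (l(Q) = (12 + Q) + 10 = 22 + Q)
(105 - 1*(-907)) - (1972 + l(-3)) = (105 - 1*(-907)) - (1972 + (22 - 3)) = (105 + 907) - (1972 + 19) = 1012 - 1*1991 = 1012 - 1991 = -979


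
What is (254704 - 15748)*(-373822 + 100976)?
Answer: -65198188776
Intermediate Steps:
(254704 - 15748)*(-373822 + 100976) = 238956*(-272846) = -65198188776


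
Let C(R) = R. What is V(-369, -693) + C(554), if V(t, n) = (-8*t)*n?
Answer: -2045182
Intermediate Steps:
V(t, n) = -8*n*t
V(-369, -693) + C(554) = -8*(-693)*(-369) + 554 = -2045736 + 554 = -2045182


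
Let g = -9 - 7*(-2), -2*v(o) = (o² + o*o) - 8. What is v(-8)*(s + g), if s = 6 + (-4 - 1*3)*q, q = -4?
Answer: -2340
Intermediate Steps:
s = 34 (s = 6 + (-4 - 1*3)*(-4) = 6 + (-4 - 3)*(-4) = 6 - 7*(-4) = 6 + 28 = 34)
v(o) = 4 - o² (v(o) = -((o² + o*o) - 8)/2 = -((o² + o²) - 8)/2 = -(2*o² - 8)/2 = -(-8 + 2*o²)/2 = 4 - o²)
g = 5 (g = -9 + 14 = 5)
v(-8)*(s + g) = (4 - 1*(-8)²)*(34 + 5) = (4 - 1*64)*39 = (4 - 64)*39 = -60*39 = -2340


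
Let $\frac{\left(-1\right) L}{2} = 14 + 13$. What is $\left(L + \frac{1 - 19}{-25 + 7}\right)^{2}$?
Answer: $2809$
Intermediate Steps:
$L = -54$ ($L = - 2 \left(14 + 13\right) = \left(-2\right) 27 = -54$)
$\left(L + \frac{1 - 19}{-25 + 7}\right)^{2} = \left(-54 + \frac{1 - 19}{-25 + 7}\right)^{2} = \left(-54 - \frac{18}{-18}\right)^{2} = \left(-54 - -1\right)^{2} = \left(-54 + 1\right)^{2} = \left(-53\right)^{2} = 2809$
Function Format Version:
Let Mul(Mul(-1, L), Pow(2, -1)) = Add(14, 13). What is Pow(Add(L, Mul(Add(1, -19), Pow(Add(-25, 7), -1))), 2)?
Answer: 2809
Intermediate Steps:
L = -54 (L = Mul(-2, Add(14, 13)) = Mul(-2, 27) = -54)
Pow(Add(L, Mul(Add(1, -19), Pow(Add(-25, 7), -1))), 2) = Pow(Add(-54, Mul(Add(1, -19), Pow(Add(-25, 7), -1))), 2) = Pow(Add(-54, Mul(-18, Pow(-18, -1))), 2) = Pow(Add(-54, Mul(-18, Rational(-1, 18))), 2) = Pow(Add(-54, 1), 2) = Pow(-53, 2) = 2809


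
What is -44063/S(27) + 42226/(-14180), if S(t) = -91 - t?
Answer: 77478834/209155 ≈ 370.44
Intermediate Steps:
-44063/S(27) + 42226/(-14180) = -44063/(-91 - 1*27) + 42226/(-14180) = -44063/(-91 - 27) + 42226*(-1/14180) = -44063/(-118) - 21113/7090 = -44063*(-1/118) - 21113/7090 = 44063/118 - 21113/7090 = 77478834/209155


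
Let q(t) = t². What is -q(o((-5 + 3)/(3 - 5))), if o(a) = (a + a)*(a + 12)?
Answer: -676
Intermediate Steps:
o(a) = 2*a*(12 + a) (o(a) = (2*a)*(12 + a) = 2*a*(12 + a))
-q(o((-5 + 3)/(3 - 5))) = -(2*((-5 + 3)/(3 - 5))*(12 + (-5 + 3)/(3 - 5)))² = -(2*(-2/(-2))*(12 - 2/(-2)))² = -(2*(-2*(-½))*(12 - 2*(-½)))² = -(2*1*(12 + 1))² = -(2*1*13)² = -1*26² = -1*676 = -676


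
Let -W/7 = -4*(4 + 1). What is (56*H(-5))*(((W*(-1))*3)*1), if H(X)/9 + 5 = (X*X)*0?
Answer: 1058400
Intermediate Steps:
W = 140 (W = -(-28)*(4 + 1) = -(-28)*5 = -7*(-20) = 140)
H(X) = -45 (H(X) = -45 + 9*((X*X)*0) = -45 + 9*(X²*0) = -45 + 9*0 = -45 + 0 = -45)
(56*H(-5))*(((W*(-1))*3)*1) = (56*(-45))*(((140*(-1))*3)*1) = -2520*(-140*3) = -(-1058400) = -2520*(-420) = 1058400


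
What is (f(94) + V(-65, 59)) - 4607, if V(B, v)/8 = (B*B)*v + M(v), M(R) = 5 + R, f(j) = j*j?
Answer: 1998941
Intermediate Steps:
f(j) = j**2
V(B, v) = 40 + 8*v + 8*v*B**2 (V(B, v) = 8*((B*B)*v + (5 + v)) = 8*(B**2*v + (5 + v)) = 8*(v*B**2 + (5 + v)) = 8*(5 + v + v*B**2) = 40 + 8*v + 8*v*B**2)
(f(94) + V(-65, 59)) - 4607 = (94**2 + (40 + 8*59 + 8*59*(-65)**2)) - 4607 = (8836 + (40 + 472 + 8*59*4225)) - 4607 = (8836 + (40 + 472 + 1994200)) - 4607 = (8836 + 1994712) - 4607 = 2003548 - 4607 = 1998941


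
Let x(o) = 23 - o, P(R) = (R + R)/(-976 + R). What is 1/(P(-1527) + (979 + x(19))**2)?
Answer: 2503/2418624421 ≈ 1.0349e-6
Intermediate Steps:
P(R) = 2*R/(-976 + R) (P(R) = (2*R)/(-976 + R) = 2*R/(-976 + R))
1/(P(-1527) + (979 + x(19))**2) = 1/(2*(-1527)/(-976 - 1527) + (979 + (23 - 1*19))**2) = 1/(2*(-1527)/(-2503) + (979 + (23 - 19))**2) = 1/(2*(-1527)*(-1/2503) + (979 + 4)**2) = 1/(3054/2503 + 983**2) = 1/(3054/2503 + 966289) = 1/(2418624421/2503) = 2503/2418624421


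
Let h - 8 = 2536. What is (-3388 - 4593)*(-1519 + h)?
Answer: -8180525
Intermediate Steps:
h = 2544 (h = 8 + 2536 = 2544)
(-3388 - 4593)*(-1519 + h) = (-3388 - 4593)*(-1519 + 2544) = -7981*1025 = -8180525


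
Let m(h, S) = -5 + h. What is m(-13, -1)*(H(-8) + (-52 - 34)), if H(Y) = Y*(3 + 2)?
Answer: 2268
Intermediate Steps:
H(Y) = 5*Y (H(Y) = Y*5 = 5*Y)
m(-13, -1)*(H(-8) + (-52 - 34)) = (-5 - 13)*(5*(-8) + (-52 - 34)) = -18*(-40 - 86) = -18*(-126) = 2268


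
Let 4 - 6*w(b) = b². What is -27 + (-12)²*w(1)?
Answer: 45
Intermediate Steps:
w(b) = ⅔ - b²/6
-27 + (-12)²*w(1) = -27 + (-12)²*(⅔ - ⅙*1²) = -27 + 144*(⅔ - ⅙*1) = -27 + 144*(⅔ - ⅙) = -27 + 144*(½) = -27 + 72 = 45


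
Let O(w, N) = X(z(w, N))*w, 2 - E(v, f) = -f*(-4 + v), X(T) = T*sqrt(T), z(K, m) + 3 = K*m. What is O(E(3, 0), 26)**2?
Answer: 470596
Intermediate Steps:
z(K, m) = -3 + K*m
X(T) = T**(3/2)
E(v, f) = 2 + f*(-4 + v) (E(v, f) = 2 - (-1)*f*(-4 + v) = 2 + f*(-4 + v))
O(w, N) = w*(-3 + N*w)**(3/2) (O(w, N) = (-3 + w*N)**(3/2)*w = (-3 + N*w)**(3/2)*w = w*(-3 + N*w)**(3/2))
O(E(3, 0), 26)**2 = ((2 - 4*0 + 0*3)*(-3 + 26*(2 - 4*0 + 0*3))**(3/2))**2 = ((2 + 0 + 0)*(-3 + 26*(2 + 0 + 0))**(3/2))**2 = (2*(-3 + 26*2)**(3/2))**2 = (2*(-3 + 52)**(3/2))**2 = (2*49**(3/2))**2 = (2*343)**2 = 686**2 = 470596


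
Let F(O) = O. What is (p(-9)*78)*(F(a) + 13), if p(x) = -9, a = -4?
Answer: -6318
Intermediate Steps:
(p(-9)*78)*(F(a) + 13) = (-9*78)*(-4 + 13) = -702*9 = -6318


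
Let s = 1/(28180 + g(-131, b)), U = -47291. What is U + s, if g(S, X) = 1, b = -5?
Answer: -1332707670/28181 ≈ -47291.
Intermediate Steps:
s = 1/28181 (s = 1/(28180 + 1) = 1/28181 ≈ 3.5485e-5)
U + s = -47291 + 1/28181 = -1332707670/28181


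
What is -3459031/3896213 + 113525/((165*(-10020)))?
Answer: -246445341325/257664358116 ≈ -0.95646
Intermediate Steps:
-3459031/3896213 + 113525/((165*(-10020))) = -3459031*1/3896213 + 113525/(-1653300) = -3459031/3896213 + 113525*(-1/1653300) = -3459031/3896213 - 4541/66132 = -246445341325/257664358116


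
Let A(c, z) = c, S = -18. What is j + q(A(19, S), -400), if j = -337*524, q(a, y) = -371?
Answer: -176959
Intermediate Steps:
j = -176588
j + q(A(19, S), -400) = -176588 - 371 = -176959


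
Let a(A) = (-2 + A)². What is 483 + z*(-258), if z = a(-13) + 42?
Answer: -68403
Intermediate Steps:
z = 267 (z = (-2 - 13)² + 42 = (-15)² + 42 = 225 + 42 = 267)
483 + z*(-258) = 483 + 267*(-258) = 483 - 68886 = -68403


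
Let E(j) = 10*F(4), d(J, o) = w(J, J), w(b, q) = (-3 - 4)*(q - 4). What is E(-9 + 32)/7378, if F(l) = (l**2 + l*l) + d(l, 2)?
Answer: 160/3689 ≈ 0.043372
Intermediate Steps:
w(b, q) = 28 - 7*q (w(b, q) = -7*(-4 + q) = 28 - 7*q)
d(J, o) = 28 - 7*J
F(l) = 28 - 7*l + 2*l**2 (F(l) = (l**2 + l*l) + (28 - 7*l) = (l**2 + l**2) + (28 - 7*l) = 2*l**2 + (28 - 7*l) = 28 - 7*l + 2*l**2)
E(j) = 320 (E(j) = 10*(28 - 7*4 + 2*4**2) = 10*(28 - 28 + 2*16) = 10*(28 - 28 + 32) = 10*32 = 320)
E(-9 + 32)/7378 = 320/7378 = 320*(1/7378) = 160/3689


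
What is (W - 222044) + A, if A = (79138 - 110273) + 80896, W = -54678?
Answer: -226961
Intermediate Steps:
A = 49761 (A = -31135 + 80896 = 49761)
(W - 222044) + A = (-54678 - 222044) + 49761 = -276722 + 49761 = -226961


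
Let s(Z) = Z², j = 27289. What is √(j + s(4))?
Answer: √27305 ≈ 165.24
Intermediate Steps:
√(j + s(4)) = √(27289 + 4²) = √(27289 + 16) = √27305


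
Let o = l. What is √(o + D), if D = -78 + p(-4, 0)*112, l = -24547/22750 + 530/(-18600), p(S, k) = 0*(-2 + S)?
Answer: I*√14164663458855/423150 ≈ 8.8942*I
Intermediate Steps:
p(S, k) = 0
l = -4686317/4231500 (l = -24547*1/22750 + 530*(-1/18600) = -24547/22750 - 53/1860 = -4686317/4231500 ≈ -1.1075)
o = -4686317/4231500 ≈ -1.1075
D = -78 (D = -78 + 0*112 = -78 + 0 = -78)
√(o + D) = √(-4686317/4231500 - 78) = √(-334743317/4231500) = I*√14164663458855/423150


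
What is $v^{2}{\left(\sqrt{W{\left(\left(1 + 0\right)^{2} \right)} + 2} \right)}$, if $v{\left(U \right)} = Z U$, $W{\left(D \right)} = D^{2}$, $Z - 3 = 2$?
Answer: $75$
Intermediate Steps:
$Z = 5$ ($Z = 3 + 2 = 5$)
$v{\left(U \right)} = 5 U$
$v^{2}{\left(\sqrt{W{\left(\left(1 + 0\right)^{2} \right)} + 2} \right)} = \left(5 \sqrt{\left(\left(1 + 0\right)^{2}\right)^{2} + 2}\right)^{2} = \left(5 \sqrt{\left(1^{2}\right)^{2} + 2}\right)^{2} = \left(5 \sqrt{1^{2} + 2}\right)^{2} = \left(5 \sqrt{1 + 2}\right)^{2} = \left(5 \sqrt{3}\right)^{2} = 75$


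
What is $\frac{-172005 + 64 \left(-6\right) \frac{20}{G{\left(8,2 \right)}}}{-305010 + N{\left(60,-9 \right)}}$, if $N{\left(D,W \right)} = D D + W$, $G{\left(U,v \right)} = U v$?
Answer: $\frac{19165}{33491} \approx 0.57224$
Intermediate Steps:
$N{\left(D,W \right)} = W + D^{2}$ ($N{\left(D,W \right)} = D^{2} + W = W + D^{2}$)
$\frac{-172005 + 64 \left(-6\right) \frac{20}{G{\left(8,2 \right)}}}{-305010 + N{\left(60,-9 \right)}} = \frac{-172005 + 64 \left(-6\right) \frac{20}{8 \cdot 2}}{-305010 - \left(9 - 60^{2}\right)} = \frac{-172005 - 384 \cdot \frac{20}{16}}{-305010 + \left(-9 + 3600\right)} = \frac{-172005 - 384 \cdot 20 \cdot \frac{1}{16}}{-305010 + 3591} = \frac{-172005 - 480}{-301419} = \left(-172005 - 480\right) \left(- \frac{1}{301419}\right) = \left(-172485\right) \left(- \frac{1}{301419}\right) = \frac{19165}{33491}$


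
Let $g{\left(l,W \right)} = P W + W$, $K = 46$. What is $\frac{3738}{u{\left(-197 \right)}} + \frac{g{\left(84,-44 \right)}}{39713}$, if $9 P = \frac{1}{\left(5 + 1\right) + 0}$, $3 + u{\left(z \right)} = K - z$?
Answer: $\frac{667963973}{42890040} \approx 15.574$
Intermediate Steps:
$u{\left(z \right)} = 43 - z$ ($u{\left(z \right)} = -3 - \left(-46 + z\right) = 43 - z$)
$P = \frac{1}{54}$ ($P = \frac{1}{9 \left(\left(5 + 1\right) + 0\right)} = \frac{1}{9 \left(6 + 0\right)} = \frac{1}{9 \cdot 6} = \frac{1}{9} \cdot \frac{1}{6} = \frac{1}{54} \approx 0.018519$)
$g{\left(l,W \right)} = \frac{55 W}{54}$ ($g{\left(l,W \right)} = \frac{W}{54} + W = \frac{55 W}{54}$)
$\frac{3738}{u{\left(-197 \right)}} + \frac{g{\left(84,-44 \right)}}{39713} = \frac{3738}{43 - -197} + \frac{\frac{55}{54} \left(-44\right)}{39713} = \frac{3738}{43 + 197} - \frac{1210}{1072251} = \frac{3738}{240} - \frac{1210}{1072251} = 3738 \cdot \frac{1}{240} - \frac{1210}{1072251} = \frac{623}{40} - \frac{1210}{1072251} = \frac{667963973}{42890040}$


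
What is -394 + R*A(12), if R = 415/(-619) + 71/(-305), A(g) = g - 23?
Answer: -72509466/188795 ≈ -384.06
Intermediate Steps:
A(g) = -23 + g
R = -170524/188795 (R = 415*(-1/619) + 71*(-1/305) = -415/619 - 71/305 = -170524/188795 ≈ -0.90322)
-394 + R*A(12) = -394 - 170524*(-23 + 12)/188795 = -394 - 170524/188795*(-11) = -394 + 1875764/188795 = -72509466/188795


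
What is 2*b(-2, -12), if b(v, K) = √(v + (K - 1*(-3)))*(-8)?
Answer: -16*I*√11 ≈ -53.066*I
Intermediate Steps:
b(v, K) = -8*√(3 + K + v) (b(v, K) = √(v + (K + 3))*(-8) = √(v + (3 + K))*(-8) = √(3 + K + v)*(-8) = -8*√(3 + K + v))
2*b(-2, -12) = 2*(-8*√(3 - 12 - 2)) = 2*(-8*I*√11) = -16*I*√11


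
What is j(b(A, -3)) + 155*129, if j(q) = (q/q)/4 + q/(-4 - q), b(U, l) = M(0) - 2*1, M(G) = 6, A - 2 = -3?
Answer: 79979/4 ≈ 19995.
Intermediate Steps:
A = -1 (A = 2 - 3 = -1)
b(U, l) = 4 (b(U, l) = 6 - 2*1 = 6 - 2 = 4)
j(q) = ¼ + q/(-4 - q) (j(q) = 1*(¼) + q/(-4 - q) = ¼ + q/(-4 - q))
j(b(A, -3)) + 155*129 = (4 - 3*4)/(4*(4 + 4)) + 155*129 = (¼)*(4 - 12)/8 + 19995 = (¼)*(⅛)*(-8) + 19995 = -¼ + 19995 = 79979/4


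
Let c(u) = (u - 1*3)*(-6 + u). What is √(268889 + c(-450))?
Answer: √475457 ≈ 689.53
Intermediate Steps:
c(u) = (-6 + u)*(-3 + u) (c(u) = (u - 3)*(-6 + u) = (-3 + u)*(-6 + u) = (-6 + u)*(-3 + u))
√(268889 + c(-450)) = √(268889 + (18 + (-450)² - 9*(-450))) = √(268889 + (18 + 202500 + 4050)) = √(268889 + 206568) = √475457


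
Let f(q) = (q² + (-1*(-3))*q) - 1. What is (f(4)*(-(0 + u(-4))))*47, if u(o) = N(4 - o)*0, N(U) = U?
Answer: 0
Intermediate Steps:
f(q) = -1 + q² + 3*q (f(q) = (q² + 3*q) - 1 = -1 + q² + 3*q)
u(o) = 0 (u(o) = (4 - o)*0 = 0)
(f(4)*(-(0 + u(-4))))*47 = ((-1 + 4² + 3*4)*(-(0 + 0)))*47 = ((-1 + 16 + 12)*(-1*0))*47 = (27*0)*47 = 0*47 = 0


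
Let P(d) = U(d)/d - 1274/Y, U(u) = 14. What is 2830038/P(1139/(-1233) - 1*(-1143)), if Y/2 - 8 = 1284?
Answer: -1287220540201320/218677039 ≈ -5.8864e+6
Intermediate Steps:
Y = 2584 (Y = 16 + 2*1284 = 16 + 2568 = 2584)
P(d) = -637/1292 + 14/d (P(d) = 14/d - 1274/2584 = 14/d - 1274*1/2584 = 14/d - 637/1292 = -637/1292 + 14/d)
2830038/P(1139/(-1233) - 1*(-1143)) = 2830038/(-637/1292 + 14/(1139/(-1233) - 1*(-1143))) = 2830038/(-637/1292 + 14/(1139*(-1/1233) + 1143)) = 2830038/(-637/1292 + 14/(-1139/1233 + 1143)) = 2830038/(-637/1292 + 14/(1408180/1233)) = 2830038/(-637/1292 + 14*(1233/1408180)) = 2830038/(-637/1292 + 8631/704090) = 2830038/(-218677039/454842140) = 2830038*(-454842140/218677039) = -1287220540201320/218677039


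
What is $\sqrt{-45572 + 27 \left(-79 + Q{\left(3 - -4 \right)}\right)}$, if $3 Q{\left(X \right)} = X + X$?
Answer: $7 i \sqrt{971} \approx 218.13 i$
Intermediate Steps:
$Q{\left(X \right)} = \frac{2 X}{3}$ ($Q{\left(X \right)} = \frac{X + X}{3} = \frac{2 X}{3}$)
$\sqrt{-45572 + 27 \left(-79 + Q{\left(3 - -4 \right)}\right)} = \sqrt{-45572 + 27 \left(-79 + \frac{2 \left(3 - -4\right)}{3}\right)} = \sqrt{-45572 + 27 \left(-79 + \frac{2 \left(3 + 4\right)}{3}\right)} = \sqrt{-45572 + 27 \left(-79 + \frac{2}{3} \cdot 7\right)} = \sqrt{-45572 + 27 \left(-79 + \frac{14}{3}\right)} = \sqrt{-45572 + 27 \left(- \frac{223}{3}\right)} = \sqrt{-45572 - 2007} = \sqrt{-47579} = 7 i \sqrt{971}$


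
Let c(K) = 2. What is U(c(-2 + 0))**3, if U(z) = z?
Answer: 8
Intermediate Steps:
U(c(-2 + 0))**3 = 2**3 = 8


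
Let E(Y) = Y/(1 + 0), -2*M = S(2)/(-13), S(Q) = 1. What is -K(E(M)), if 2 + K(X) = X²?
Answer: 1351/676 ≈ 1.9985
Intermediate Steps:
M = 1/26 (M = -1/(2*(-13)) = -(-1)/(2*13) = -½*(-1/13) = 1/26 ≈ 0.038462)
E(Y) = Y (E(Y) = Y/1 = Y*1 = Y)
K(X) = -2 + X²
-K(E(M)) = -(-2 + (1/26)²) = -(-2 + 1/676) = -1*(-1351/676) = 1351/676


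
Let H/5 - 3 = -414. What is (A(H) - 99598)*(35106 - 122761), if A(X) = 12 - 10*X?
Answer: 6927900580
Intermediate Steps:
H = -2055 (H = 15 + 5*(-414) = 15 - 2070 = -2055)
(A(H) - 99598)*(35106 - 122761) = ((12 - 10*(-2055)) - 99598)*(35106 - 122761) = ((12 + 20550) - 99598)*(-87655) = (20562 - 99598)*(-87655) = -79036*(-87655) = 6927900580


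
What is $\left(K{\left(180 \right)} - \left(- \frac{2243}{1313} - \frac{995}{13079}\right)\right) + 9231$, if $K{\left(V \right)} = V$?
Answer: $\frac{161643176429}{17172727} \approx 9412.8$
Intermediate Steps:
$\left(K{\left(180 \right)} - \left(- \frac{2243}{1313} - \frac{995}{13079}\right)\right) + 9231 = \left(180 - \left(- \frac{2243}{1313} - \frac{995}{13079}\right)\right) + 9231 = \left(180 - - \frac{30642632}{17172727}\right) + 9231 = \left(180 + \left(\frac{995}{13079} + \frac{2243}{1313}\right)\right) + 9231 = \left(180 + \frac{30642632}{17172727}\right) + 9231 = \frac{3121733492}{17172727} + 9231 = \frac{161643176429}{17172727}$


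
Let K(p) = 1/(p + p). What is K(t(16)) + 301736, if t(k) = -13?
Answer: 7845135/26 ≈ 3.0174e+5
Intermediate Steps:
K(p) = 1/(2*p)
K(t(16)) + 301736 = (½)/(-13) + 301736 = (½)*(-1/13) + 301736 = -1/26 + 301736 = 7845135/26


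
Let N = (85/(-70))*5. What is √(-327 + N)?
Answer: I*√65282/14 ≈ 18.25*I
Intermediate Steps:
N = -85/14 (N = (85*(-1/70))*5 = -17/14*5 = -85/14 ≈ -6.0714)
√(-327 + N) = √(-327 - 85/14) = √(-4663/14) = I*√65282/14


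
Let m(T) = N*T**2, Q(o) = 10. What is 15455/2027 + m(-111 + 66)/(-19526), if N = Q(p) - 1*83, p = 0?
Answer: 601415605/39579202 ≈ 15.195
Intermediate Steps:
N = -73 (N = 10 - 1*83 = 10 - 83 = -73)
m(T) = -73*T**2
15455/2027 + m(-111 + 66)/(-19526) = 15455/2027 - 73*(-111 + 66)**2/(-19526) = 15455*(1/2027) - 73*(-45)**2*(-1/19526) = 15455/2027 - 73*2025*(-1/19526) = 15455/2027 - 147825*(-1/19526) = 15455/2027 + 147825/19526 = 601415605/39579202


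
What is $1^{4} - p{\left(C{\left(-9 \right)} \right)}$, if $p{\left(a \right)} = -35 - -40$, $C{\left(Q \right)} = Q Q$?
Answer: $-4$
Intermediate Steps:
$C{\left(Q \right)} = Q^{2}$
$p{\left(a \right)} = 5$ ($p{\left(a \right)} = -35 + 40 = 5$)
$1^{4} - p{\left(C{\left(-9 \right)} \right)} = 1^{4} - 5 = 1 - 5 = -4$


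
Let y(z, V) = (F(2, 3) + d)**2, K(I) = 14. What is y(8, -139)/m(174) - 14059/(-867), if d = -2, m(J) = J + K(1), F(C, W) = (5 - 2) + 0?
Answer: 155527/9588 ≈ 16.221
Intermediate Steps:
F(C, W) = 3 (F(C, W) = 3 + 0 = 3)
m(J) = 14 + J (m(J) = J + 14 = 14 + J)
y(z, V) = 1 (y(z, V) = (3 - 2)**2 = 1**2 = 1)
y(8, -139)/m(174) - 14059/(-867) = 1/(14 + 174) - 14059/(-867) = 1/188 - 14059*(-1/867) = 1*(1/188) + 827/51 = 1/188 + 827/51 = 155527/9588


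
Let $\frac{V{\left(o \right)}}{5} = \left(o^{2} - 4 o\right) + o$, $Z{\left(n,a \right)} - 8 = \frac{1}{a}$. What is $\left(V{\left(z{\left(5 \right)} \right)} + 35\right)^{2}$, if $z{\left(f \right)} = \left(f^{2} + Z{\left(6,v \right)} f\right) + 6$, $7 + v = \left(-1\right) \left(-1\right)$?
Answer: $\frac{721777680625}{1296} \approx 5.5693 \cdot 10^{8}$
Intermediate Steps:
$v = -6$ ($v = -7 - -1 = -7 + 1 = -6$)
$Z{\left(n,a \right)} = 8 + \frac{1}{a}$
$z{\left(f \right)} = 6 + f^{2} + \frac{47 f}{6}$ ($z{\left(f \right)} = \left(f^{2} + \left(8 + \frac{1}{-6}\right) f\right) + 6 = \left(f^{2} + \left(8 - \frac{1}{6}\right) f\right) + 6 = \left(f^{2} + \frac{47 f}{6}\right) + 6 = 6 + f^{2} + \frac{47 f}{6}$)
$V{\left(o \right)} = - 15 o + 5 o^{2}$ ($V{\left(o \right)} = 5 \left(\left(o^{2} - 4 o\right) + o\right) = 5 \left(o^{2} - 3 o\right) = - 15 o + 5 o^{2}$)
$\left(V{\left(z{\left(5 \right)} \right)} + 35\right)^{2} = \left(5 \left(6 + 5^{2} + \frac{47}{6} \cdot 5\right) \left(-3 + \left(6 + 5^{2} + \frac{47}{6} \cdot 5\right)\right) + 35\right)^{2} = \left(5 \left(6 + 25 + \frac{235}{6}\right) \left(-3 + \left(6 + 25 + \frac{235}{6}\right)\right) + 35\right)^{2} = \left(5 \cdot \frac{421}{6} \left(-3 + \frac{421}{6}\right) + 35\right)^{2} = \left(5 \cdot \frac{421}{6} \cdot \frac{403}{6} + 35\right)^{2} = \left(\frac{848315}{36} + 35\right)^{2} = \left(\frac{849575}{36}\right)^{2} = \frac{721777680625}{1296}$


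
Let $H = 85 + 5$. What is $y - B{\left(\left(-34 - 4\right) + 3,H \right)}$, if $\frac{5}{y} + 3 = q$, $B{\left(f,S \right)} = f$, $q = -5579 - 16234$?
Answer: $\frac{763555}{21816} \approx 35.0$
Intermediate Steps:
$H = 90$
$q = -21813$ ($q = -5579 - 16234 = -21813$)
$y = - \frac{5}{21816}$ ($y = \frac{5}{-3 - 21813} = \frac{5}{-21816} = 5 \left(- \frac{1}{21816}\right) = - \frac{5}{21816} \approx -0.00022919$)
$y - B{\left(\left(-34 - 4\right) + 3,H \right)} = - \frac{5}{21816} - \left(\left(-34 - 4\right) + 3\right) = - \frac{5}{21816} - \left(-38 + 3\right) = - \frac{5}{21816} - -35 = - \frac{5}{21816} + 35 = \frac{763555}{21816}$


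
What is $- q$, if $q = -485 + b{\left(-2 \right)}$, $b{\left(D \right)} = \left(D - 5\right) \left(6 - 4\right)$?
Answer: $499$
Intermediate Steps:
$b{\left(D \right)} = -10 + 2 D$ ($b{\left(D \right)} = \left(D - 5\right) 2 = \left(-5 + D\right) 2 = -10 + 2 D$)
$q = -499$ ($q = -485 + \left(-10 + 2 \left(-2\right)\right) = -485 - 14 = -499$)
$- q = \left(-1\right) \left(-499\right) = 499$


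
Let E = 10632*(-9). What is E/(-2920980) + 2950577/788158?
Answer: 103499924621/27407068510 ≈ 3.7764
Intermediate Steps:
E = -95688
E/(-2920980) + 2950577/788158 = -95688/(-2920980) + 2950577/788158 = -95688*(-1/2920980) + 2950577*(1/788158) = 7974/243415 + 421511/112594 = 103499924621/27407068510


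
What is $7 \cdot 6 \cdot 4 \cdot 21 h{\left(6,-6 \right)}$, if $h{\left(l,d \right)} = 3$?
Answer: $10584$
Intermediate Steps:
$7 \cdot 6 \cdot 4 \cdot 21 h{\left(6,-6 \right)} = 7 \cdot 6 \cdot 4 \cdot 21 \cdot 3 = 42 \cdot 4 \cdot 21 \cdot 3 = 168 \cdot 21 \cdot 3 = 3528 \cdot 3 = 10584$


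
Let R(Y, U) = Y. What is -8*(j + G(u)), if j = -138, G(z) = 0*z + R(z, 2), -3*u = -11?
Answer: 3224/3 ≈ 1074.7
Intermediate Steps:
u = 11/3 (u = -1/3*(-11) = 11/3 ≈ 3.6667)
G(z) = z (G(z) = 0*z + z = 0 + z = z)
-8*(j + G(u)) = -8*(-138 + 11/3) = -8*(-403/3) = 3224/3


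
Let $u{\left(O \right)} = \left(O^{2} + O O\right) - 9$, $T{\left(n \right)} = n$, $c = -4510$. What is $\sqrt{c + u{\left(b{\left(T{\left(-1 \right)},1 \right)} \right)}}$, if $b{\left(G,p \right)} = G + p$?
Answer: $i \sqrt{4519} \approx 67.224 i$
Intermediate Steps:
$u{\left(O \right)} = -9 + 2 O^{2}$ ($u{\left(O \right)} = \left(O^{2} + O^{2}\right) - 9 = 2 O^{2} - 9 = -9 + 2 O^{2}$)
$\sqrt{c + u{\left(b{\left(T{\left(-1 \right)},1 \right)} \right)}} = \sqrt{-4510 - \left(9 - 2 \left(-1 + 1\right)^{2}\right)} = \sqrt{-4510 - \left(9 - 2 \cdot 0^{2}\right)} = \sqrt{-4510 + \left(-9 + 2 \cdot 0\right)} = \sqrt{-4510 + \left(-9 + 0\right)} = \sqrt{-4510 - 9} = \sqrt{-4519} = i \sqrt{4519}$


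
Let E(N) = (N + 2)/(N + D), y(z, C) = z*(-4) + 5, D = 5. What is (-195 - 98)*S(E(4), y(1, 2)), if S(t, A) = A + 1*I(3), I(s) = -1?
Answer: 0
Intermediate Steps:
y(z, C) = 5 - 4*z (y(z, C) = -4*z + 5 = 5 - 4*z)
E(N) = (2 + N)/(5 + N) (E(N) = (N + 2)/(N + 5) = (2 + N)/(5 + N))
S(t, A) = -1 + A (S(t, A) = A + 1*(-1) = A - 1 = -1 + A)
(-195 - 98)*S(E(4), y(1, 2)) = (-195 - 98)*(-1 + (5 - 4*1)) = -293*(-1 + (5 - 4)) = -293*(-1 + 1) = -293*0 = 0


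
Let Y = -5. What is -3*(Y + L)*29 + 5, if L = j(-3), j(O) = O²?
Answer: -343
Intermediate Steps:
L = 9 (L = (-3)² = 9)
-3*(Y + L)*29 + 5 = -3*(-5 + 9)*29 + 5 = -3*4*29 + 5 = -12*29 + 5 = -348 + 5 = -343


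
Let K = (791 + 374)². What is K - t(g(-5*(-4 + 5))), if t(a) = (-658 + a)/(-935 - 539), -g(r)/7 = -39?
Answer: 181868115/134 ≈ 1.3572e+6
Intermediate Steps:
g(r) = 273 (g(r) = -7*(-39) = 273)
K = 1357225 (K = 1165² = 1357225)
t(a) = 329/737 - a/1474 (t(a) = (-658 + a)/(-1474) = (-658 + a)*(-1/1474) = 329/737 - a/1474)
K - t(g(-5*(-4 + 5))) = 1357225 - (329/737 - 1/1474*273) = 1357225 - (329/737 - 273/1474) = 1357225 - 1*35/134 = 1357225 - 35/134 = 181868115/134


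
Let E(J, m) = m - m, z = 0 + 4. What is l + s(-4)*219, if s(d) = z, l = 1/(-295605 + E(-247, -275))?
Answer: 258949979/295605 ≈ 876.00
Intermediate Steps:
z = 4
E(J, m) = 0
l = -1/295605 (l = 1/(-295605 + 0) = 1/(-295605) = -1/295605 ≈ -3.3829e-6)
s(d) = 4
l + s(-4)*219 = -1/295605 + 4*219 = -1/295605 + 876 = 258949979/295605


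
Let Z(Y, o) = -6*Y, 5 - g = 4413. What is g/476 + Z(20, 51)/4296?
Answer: -197853/21301 ≈ -9.2884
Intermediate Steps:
g = -4408 (g = 5 - 1*4413 = 5 - 4413 = -4408)
g/476 + Z(20, 51)/4296 = -4408/476 - 6*20/4296 = -4408*1/476 - 120*1/4296 = -1102/119 - 5/179 = -197853/21301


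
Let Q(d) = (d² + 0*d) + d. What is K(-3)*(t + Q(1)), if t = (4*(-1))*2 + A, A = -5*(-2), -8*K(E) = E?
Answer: 3/2 ≈ 1.5000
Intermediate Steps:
K(E) = -E/8
Q(d) = d + d² (Q(d) = (d² + 0) + d = d² + d = d + d²)
A = 10
t = 2 (t = (4*(-1))*2 + 10 = -4*2 + 10 = -8 + 10 = 2)
K(-3)*(t + Q(1)) = (-⅛*(-3))*(2 + 1*(1 + 1)) = 3*(2 + 1*2)/8 = 3*(2 + 2)/8 = (3/8)*4 = 3/2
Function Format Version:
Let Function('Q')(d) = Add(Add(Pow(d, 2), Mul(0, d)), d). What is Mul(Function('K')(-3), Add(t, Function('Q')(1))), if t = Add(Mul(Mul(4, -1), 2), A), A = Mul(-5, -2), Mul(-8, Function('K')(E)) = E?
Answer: Rational(3, 2) ≈ 1.5000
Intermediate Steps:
Function('K')(E) = Mul(Rational(-1, 8), E)
Function('Q')(d) = Add(d, Pow(d, 2)) (Function('Q')(d) = Add(Add(Pow(d, 2), 0), d) = Add(Pow(d, 2), d) = Add(d, Pow(d, 2)))
A = 10
t = 2 (t = Add(Mul(Mul(4, -1), 2), 10) = Add(Mul(-4, 2), 10) = Add(-8, 10) = 2)
Mul(Function('K')(-3), Add(t, Function('Q')(1))) = Mul(Mul(Rational(-1, 8), -3), Add(2, Mul(1, Add(1, 1)))) = Mul(Rational(3, 8), Add(2, Mul(1, 2))) = Mul(Rational(3, 8), Add(2, 2)) = Mul(Rational(3, 8), 4) = Rational(3, 2)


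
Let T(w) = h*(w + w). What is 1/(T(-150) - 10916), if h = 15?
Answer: -1/15416 ≈ -6.4868e-5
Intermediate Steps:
T(w) = 30*w (T(w) = 15*(w + w) = 15*(2*w) = 30*w)
1/(T(-150) - 10916) = 1/(30*(-150) - 10916) = 1/(-4500 - 10916) = 1/(-15416) = -1/15416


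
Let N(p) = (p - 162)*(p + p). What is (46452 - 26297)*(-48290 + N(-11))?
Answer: -896575020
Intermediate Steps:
N(p) = 2*p*(-162 + p) (N(p) = (-162 + p)*(2*p) = 2*p*(-162 + p))
(46452 - 26297)*(-48290 + N(-11)) = (46452 - 26297)*(-48290 + 2*(-11)*(-162 - 11)) = 20155*(-48290 + 2*(-11)*(-173)) = 20155*(-48290 + 3806) = 20155*(-44484) = -896575020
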